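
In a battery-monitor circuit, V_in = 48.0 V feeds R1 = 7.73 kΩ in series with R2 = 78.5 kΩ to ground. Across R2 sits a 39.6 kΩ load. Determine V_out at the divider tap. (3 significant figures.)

First combine the lower leg with the load: R2 ‖ R_L = 26.32 kΩ.
Now apply the divider: V_out = 48.0 × 0.7730 = 37.10 V.

V_out ≈ 37.1 V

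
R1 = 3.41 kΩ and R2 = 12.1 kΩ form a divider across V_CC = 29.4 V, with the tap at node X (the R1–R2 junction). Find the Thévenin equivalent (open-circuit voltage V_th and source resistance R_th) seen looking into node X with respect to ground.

V_th ≈ 22.9 V, R_th ≈ 2.66 kΩ

Open-circuit (no load on X): V_th = V_CC · R2/(R1 + R2) = 29.4 × 12.1/(3.410 + 12.1) = 22.94 V.
Looking into X with the source shorted: R_th = R1·R2/(R1+R2) = 3.410 × 12.1/15.51 = 2.660 kΩ.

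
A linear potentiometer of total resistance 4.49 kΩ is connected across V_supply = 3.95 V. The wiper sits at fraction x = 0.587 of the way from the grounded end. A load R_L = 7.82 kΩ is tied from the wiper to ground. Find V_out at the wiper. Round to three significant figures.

V_out ≈ 2.04 V

Split the track: R_lower = x·R_p = 2.636 kΩ, R_upper = (1−x)·R_p = 1.854 kΩ.
Lower segment in parallel with the load: 2.636 ‖ 7.82 = 1.971 kΩ.
V_out = 3.95 × 1.971/(1.854 + 1.971) = 2.035 V.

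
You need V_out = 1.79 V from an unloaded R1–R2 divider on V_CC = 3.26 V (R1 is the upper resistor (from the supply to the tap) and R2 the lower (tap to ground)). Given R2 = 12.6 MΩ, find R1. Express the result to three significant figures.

R1 ≈ 10.3 MΩ

Required fraction k = V_out/V_CC = 0.5491.
Rearranging, R1 = R2·(1−k)/k = 12.6 × 0.8212 = 10.35 MΩ.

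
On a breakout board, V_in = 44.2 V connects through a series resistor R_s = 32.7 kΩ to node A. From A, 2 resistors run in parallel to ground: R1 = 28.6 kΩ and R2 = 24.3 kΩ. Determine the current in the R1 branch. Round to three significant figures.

I ≈ 0.443 mA

Equivalent of the parallel group: R_p = 13.14 kΩ.
V_A = 44.2 × 13.14/45.84 = 12.67 V.
Branch current I = V_A/R1 = 12.67/28.6 = 0.4429 mA.
(Check via current divider: I_total = 0.9643 mA; share G_k/ΣG = 0.4594 → same result.)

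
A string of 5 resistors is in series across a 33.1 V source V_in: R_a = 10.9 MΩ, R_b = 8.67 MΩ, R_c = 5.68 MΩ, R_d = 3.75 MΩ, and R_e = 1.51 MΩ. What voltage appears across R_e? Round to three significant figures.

V ≈ 1.64 V

Series total: ΣR = 10.9 + 8.67 + 5.68 + 3.75 + 1.51 = 30.51 MΩ.
Voltage divider: V = V_in · (1.510 / 30.51) = 33.1 × 0.04949 = 1.638 V.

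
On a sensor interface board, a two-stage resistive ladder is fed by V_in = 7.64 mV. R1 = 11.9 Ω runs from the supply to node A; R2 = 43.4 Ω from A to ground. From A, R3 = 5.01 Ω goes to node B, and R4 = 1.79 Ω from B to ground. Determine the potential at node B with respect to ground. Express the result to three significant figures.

Looking into the second stage from A: R3 + R4 = 6.800 Ω appears in parallel with R2.
R2 ‖ (R3+R4) = 5.879 Ω.
First divider: V_A = V_in · 5.879/(11.9 + 5.879) = 2.526 mV.
Stage 2 is unloaded, so V_B = V_A · R4/(R3+R4) = 2.526 × 1.79/6.800 = 0.6650 mV.

V_B ≈ 0.665 mV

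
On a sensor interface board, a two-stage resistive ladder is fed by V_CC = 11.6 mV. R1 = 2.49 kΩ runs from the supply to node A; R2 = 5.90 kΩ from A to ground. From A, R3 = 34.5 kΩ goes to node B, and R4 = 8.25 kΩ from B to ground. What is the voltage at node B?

V_B ≈ 1.51 mV

Looking into the second stage from A: R3 + R4 = 42.75 kΩ appears in parallel with R2.
R2 ‖ (R3+R4) = 5.184 kΩ.
V_A = 11.6 × 5.184/(2.49 + 5.184) = 7.836 mV.
Stage 2 is unloaded, so V_B = V_A · R4/(R3+R4) = 7.836 × 8.25/42.75 = 1.512 mV.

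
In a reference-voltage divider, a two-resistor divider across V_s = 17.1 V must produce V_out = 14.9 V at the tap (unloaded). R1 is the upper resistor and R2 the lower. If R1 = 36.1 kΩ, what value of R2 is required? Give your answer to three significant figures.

R2 ≈ 244 kΩ

V_out/V_s = R2/(R1+R2) = 0.8713.
So R2 = R1 · V_out/(V_s − V_out) = 36.1 × 14.9/(17.1 − 14.9) = 36.1 × 6.773 = 244.5 kΩ.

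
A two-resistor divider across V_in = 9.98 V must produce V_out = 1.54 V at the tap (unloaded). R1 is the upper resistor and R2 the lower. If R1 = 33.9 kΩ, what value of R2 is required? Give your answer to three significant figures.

The divider ratio is R2/(R1+R2) = 1.54/9.98 = 0.1543.
So R2 = R1 · V_out/(V_in − V_out) = 33.9 × 1.54/(9.98 − 1.54) = 33.9 × 0.1825 = 6.186 kΩ.

R2 ≈ 6.19 kΩ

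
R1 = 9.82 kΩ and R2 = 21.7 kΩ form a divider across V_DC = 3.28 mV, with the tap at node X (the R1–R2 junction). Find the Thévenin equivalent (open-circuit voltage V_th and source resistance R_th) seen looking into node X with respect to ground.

V_th ≈ 2.26 mV, R_th ≈ 6.76 kΩ

V_th is the unloaded tap voltage: V_DC · R2/(R1+R2) = 3.28 × 0.6885 = 2.258 mV.
Looking into X with the source shorted: R_th = R1·R2/(R1+R2) = 9.820 × 21.7/31.52 = 6.761 kΩ.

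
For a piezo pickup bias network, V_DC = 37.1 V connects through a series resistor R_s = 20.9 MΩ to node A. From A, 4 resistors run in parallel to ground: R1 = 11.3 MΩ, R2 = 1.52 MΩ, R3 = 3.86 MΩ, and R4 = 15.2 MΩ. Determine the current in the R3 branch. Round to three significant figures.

I ≈ 0.411 µA

Equivalent of the parallel group: R_p = 0.9335 MΩ.
V_A by voltage divider: V_A = 37.1 × 0.9335/(20.9 + 0.9335) = 1.586 V.
I(R3) = V_A / R3 = 1.586/3.86 = 0.4109 µA.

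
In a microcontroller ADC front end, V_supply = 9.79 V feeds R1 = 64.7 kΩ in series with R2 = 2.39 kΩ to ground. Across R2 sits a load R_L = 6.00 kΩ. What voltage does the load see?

V_out ≈ 0.252 V

First combine the lower leg with the load: R2 ‖ R_L = 1.709 kΩ.
Now apply the divider: V_out = 9.79 × 0.02574 = 0.2520 V.
(Unloaded it would be 0.349 V; the load pulls it down.)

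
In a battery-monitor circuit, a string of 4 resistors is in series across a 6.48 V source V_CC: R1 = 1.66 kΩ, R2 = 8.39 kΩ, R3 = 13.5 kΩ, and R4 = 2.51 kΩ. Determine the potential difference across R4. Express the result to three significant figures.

V ≈ 0.624 V

ΣR = 1.66 + 8.39 + 13.5 + 2.51 = 26.06 kΩ.
Voltage divider: V = V_CC · (2.510 / 26.06) = 6.48 × 0.09632 = 0.6241 V.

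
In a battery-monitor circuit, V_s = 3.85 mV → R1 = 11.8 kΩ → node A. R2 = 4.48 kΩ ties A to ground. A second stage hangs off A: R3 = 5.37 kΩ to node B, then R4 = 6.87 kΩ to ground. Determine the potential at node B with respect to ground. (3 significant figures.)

V_B ≈ 0.470 mV

The second stage (R3 + R4 = 12.24 kΩ) loads node A in parallel with R2.
R2 ‖ (R3+R4) = 3.280 kΩ.
So V_A = 3.85 × 0.2175 = 0.8373 mV.
Then the unloaded second divider: V_B = V_A × R4/(R3+R4) = 0.8373 × 0.5613 = 0.4700 mV.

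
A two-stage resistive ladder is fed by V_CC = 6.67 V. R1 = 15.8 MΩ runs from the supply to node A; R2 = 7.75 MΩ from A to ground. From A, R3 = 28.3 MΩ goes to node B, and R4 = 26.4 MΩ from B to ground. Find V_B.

Looking into the second stage from A: R3 + R4 = 54.70 MΩ appears in parallel with R2.
R2 ‖ (R3+R4) = 6.788 MΩ.
First divider: V_A = V_CC · 6.788/(15.8 + 6.788) = 2.004 V.
Then the unloaded second divider: V_B = V_A × R4/(R3+R4) = 2.004 × 0.4826 = 0.9674 V.

V_B ≈ 0.967 V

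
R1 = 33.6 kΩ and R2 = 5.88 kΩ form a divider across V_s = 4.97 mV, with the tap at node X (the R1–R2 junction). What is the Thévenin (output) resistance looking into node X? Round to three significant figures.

Zeroing V_s shorts the top of R1 to ground, so R_th = R1 ‖ R2 = 5.004 kΩ.

R_th ≈ 5.00 kΩ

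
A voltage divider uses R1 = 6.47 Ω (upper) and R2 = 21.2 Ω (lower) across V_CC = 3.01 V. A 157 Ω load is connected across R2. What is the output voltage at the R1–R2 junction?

V_out ≈ 2.24 V

First combine the lower leg with the load: R2 ‖ R_L = 18.68 Ω.
Voltage divider with the loaded lower leg: V_out = 3.01 × 18.68/(6.47 + 18.68) = 3.01 × 0.7427 = 2.236 V.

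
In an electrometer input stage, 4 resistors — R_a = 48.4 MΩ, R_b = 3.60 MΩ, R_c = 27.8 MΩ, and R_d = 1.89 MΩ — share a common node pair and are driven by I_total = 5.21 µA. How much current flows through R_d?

I ≈ 3.19 µA

Total conductance ΣG = 1/48.4 + 1/3.60 + 1/27.8 + 1/1.89 = 0.8635 (units of 1/MΩ).
By the current-divider rule, I = I_total · G_k/ΣG = 5.21 × 0.6127 = 3.192 µA.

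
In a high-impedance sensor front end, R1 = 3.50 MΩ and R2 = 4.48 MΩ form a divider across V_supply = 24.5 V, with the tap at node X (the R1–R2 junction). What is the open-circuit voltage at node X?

V_th ≈ 13.8 V

With X open, the divider is unloaded: V_th = 24.5 × 4.48/7.980 = 13.75 V.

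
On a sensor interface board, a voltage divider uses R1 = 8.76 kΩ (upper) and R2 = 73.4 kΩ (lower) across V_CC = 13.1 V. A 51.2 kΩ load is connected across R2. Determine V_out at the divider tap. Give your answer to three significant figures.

The load sits in parallel with R2, giving an effective lower resistance R2' = R2·R_L/(R2+R_L) = 30.16 kΩ.
Then V_out = V_CC · R2'/(R1 + R2') = 13.1 × 30.16/38.92 = 10.15 V.

V_out ≈ 10.2 V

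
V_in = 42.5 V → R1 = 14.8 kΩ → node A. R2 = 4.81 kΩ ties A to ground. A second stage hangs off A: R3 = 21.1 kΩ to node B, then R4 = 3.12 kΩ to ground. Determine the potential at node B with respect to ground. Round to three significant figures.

The second stage (R3 + R4 = 24.22 kΩ) loads node A in parallel with R2.
Effective lower resistance at A: R2 ‖ 24.22 = 4.013 kΩ.
So V_A = 42.5 × 0.2133 = 9.066 V.
V_B = V_A × 0.1288 = 1.168 V.

V_B ≈ 1.17 V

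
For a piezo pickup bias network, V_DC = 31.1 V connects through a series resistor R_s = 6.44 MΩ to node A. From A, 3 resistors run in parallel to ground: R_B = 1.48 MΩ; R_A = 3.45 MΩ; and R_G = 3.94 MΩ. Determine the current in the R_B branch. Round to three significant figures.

I ≈ 2.37 µA

Combine the parallel branches: R_p = (1/1.48 + 1/3.45 + 1/3.94)⁻¹ = 0.8201 MΩ.
V_A = 31.1 × 0.8201/7.260 = 3.513 V.
I(R_B) = V_A / R_B = 3.513/1.48 = 2.374 µA.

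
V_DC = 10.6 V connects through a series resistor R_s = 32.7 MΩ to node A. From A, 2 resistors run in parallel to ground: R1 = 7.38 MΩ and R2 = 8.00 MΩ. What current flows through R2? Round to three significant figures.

I ≈ 0.139 µA

Equivalent of the parallel group: R_p = 3.839 MΩ.
V_A = 10.6 × 3.839/36.54 = 1.114 V.
I(R2) = V_A / R2 = 1.114/8.00 = 0.1392 µA.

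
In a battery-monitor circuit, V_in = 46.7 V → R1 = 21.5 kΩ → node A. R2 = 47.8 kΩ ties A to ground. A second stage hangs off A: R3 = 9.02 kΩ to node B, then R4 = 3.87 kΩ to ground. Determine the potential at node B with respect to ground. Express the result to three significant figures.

V_B ≈ 4.50 V

Looking into the second stage from A: R3 + R4 = 12.89 kΩ appears in parallel with R2.
R2 ‖ (R3+R4) = 10.15 kΩ.
First divider: V_A = V_in · 10.15/(21.5 + 10.15) = 14.98 V.
V_B = V_A × 0.3002 = 4.497 V.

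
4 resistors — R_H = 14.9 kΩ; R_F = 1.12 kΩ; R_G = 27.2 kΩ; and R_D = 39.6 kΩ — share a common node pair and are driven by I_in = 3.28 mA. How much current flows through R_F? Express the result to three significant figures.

I ≈ 2.87 mA

Total conductance ΣG = 1/14.9 + 1/1.12 + 1/27.2 + 1/39.6 = 1.022 (units of 1/kΩ).
Current divider: I(R_F) = I_in · G_k/ΣG = 3.28 × (0.8929/1.022) = 3.28 × 0.8736 = 2.866 mA.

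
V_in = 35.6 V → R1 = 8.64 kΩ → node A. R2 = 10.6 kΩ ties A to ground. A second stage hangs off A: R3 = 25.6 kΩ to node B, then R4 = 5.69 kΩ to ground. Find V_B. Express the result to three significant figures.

Node A sees R2 in parallel with the series input of stage 2, R3 + R4 = 31.29 kΩ.
Effective lower resistance at A: R2 ‖ 31.29 = 7.918 kΩ.
First divider: V_A = V_in · 7.918/(8.64 + 7.918) = 17.02 V.
Stage 2 is unloaded, so V_B = V_A · R4/(R3+R4) = 17.02 × 5.69/31.29 = 3.096 V.

V_B ≈ 3.10 V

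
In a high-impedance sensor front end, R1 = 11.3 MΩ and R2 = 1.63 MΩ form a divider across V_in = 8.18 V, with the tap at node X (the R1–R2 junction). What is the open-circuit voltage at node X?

V_th ≈ 1.03 V

With X open, the divider is unloaded: V_th = 8.18 × 1.63/12.93 = 1.031 V.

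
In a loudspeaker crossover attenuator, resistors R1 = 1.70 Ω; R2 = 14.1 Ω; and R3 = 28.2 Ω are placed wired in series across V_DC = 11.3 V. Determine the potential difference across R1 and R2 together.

V ≈ 4.06 V

Series total: ΣR = 1.70 + 14.1 + 28.2 = 44.00 Ω.
R_{R1..R2} = 1.70 + 14.1 = 15.80 Ω.
V = V_DC · R/ΣR = 11.3 × 0.3591 = 4.058 V.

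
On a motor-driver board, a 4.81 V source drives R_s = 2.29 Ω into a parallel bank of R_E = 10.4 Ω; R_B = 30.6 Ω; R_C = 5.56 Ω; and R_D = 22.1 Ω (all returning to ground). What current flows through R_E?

Parallel bank: R_p = 1/(1/10.4 + 1/30.6 + 1/5.56 + 1/22.1) = 2.825 Ω.
Node voltage V_A = V_DC · R_p/(R_s + R_p) = 4.81 × 0.5523 = 2.657 V.
I(R_E) = V_A / R_E = 2.657/10.4 = 0.2555 A.
(Equivalently: I_total = 0.9403 A, then current-divider fraction G_k/ΣG = 0.2717.)

I ≈ 0.255 A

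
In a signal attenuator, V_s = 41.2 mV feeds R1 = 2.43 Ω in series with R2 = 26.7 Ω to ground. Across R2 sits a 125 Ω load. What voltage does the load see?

V_out ≈ 37.1 mV

First combine the lower leg with the load: R2 ‖ R_L = 22.00 Ω.
Now apply the divider: V_out = 41.2 × 0.9005 = 37.10 mV.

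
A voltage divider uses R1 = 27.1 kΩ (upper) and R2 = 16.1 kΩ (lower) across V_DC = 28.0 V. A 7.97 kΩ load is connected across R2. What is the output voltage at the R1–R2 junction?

V_out ≈ 4.60 V

The load sits in parallel with R2, giving an effective lower resistance R2' = R2·R_L/(R2+R_L) = 5.331 kΩ.
Now apply the divider: V_out = 28.0 × 0.1644 = 4.603 V.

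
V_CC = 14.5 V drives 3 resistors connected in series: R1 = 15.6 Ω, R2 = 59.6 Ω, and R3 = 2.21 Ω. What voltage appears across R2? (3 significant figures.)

V ≈ 11.2 V

Series total: ΣR = 15.6 + 59.6 + 2.21 = 77.41 Ω.
By the voltage-divider rule, V = 14.5 × 59.60/77.41 = 11.16 V.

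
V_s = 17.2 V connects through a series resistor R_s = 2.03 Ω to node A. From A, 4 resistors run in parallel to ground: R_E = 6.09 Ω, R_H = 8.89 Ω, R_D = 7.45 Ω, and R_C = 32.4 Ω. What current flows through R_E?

I ≈ 1.49 A

Equivalent of the parallel group: R_p = 2.264 Ω.
Node voltage V_A = V_s · R_p/(R_s + R_p) = 17.2 × 0.5272 = 9.068 V.
I(R_E) = V_A / R_E = 9.068/6.09 = 1.489 A.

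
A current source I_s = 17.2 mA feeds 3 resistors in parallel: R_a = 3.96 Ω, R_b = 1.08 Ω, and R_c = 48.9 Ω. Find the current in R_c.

I ≈ 0.293 mA

Total conductance ΣG = 1/3.96 + 1/1.08 + 1/48.9 = 1.199 (units of 1/Ω).
R_c takes the fraction G_k/ΣG = 0.02045/1.199 = 0.01706, so I = 17.2 × 0.01706 = 0.2934 mA.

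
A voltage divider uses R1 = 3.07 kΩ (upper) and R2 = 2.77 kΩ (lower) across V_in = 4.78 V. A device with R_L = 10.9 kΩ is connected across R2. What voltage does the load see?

First combine the lower leg with the load: R2 ‖ R_L = 2.209 kΩ.
Voltage divider with the loaded lower leg: V_out = 4.78 × 2.209/(3.07 + 2.209) = 4.78 × 0.4184 = 2.000 V.

V_out ≈ 2.00 V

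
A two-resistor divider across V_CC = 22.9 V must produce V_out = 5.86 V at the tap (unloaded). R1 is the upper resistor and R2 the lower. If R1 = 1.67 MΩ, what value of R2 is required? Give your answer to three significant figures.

Required fraction k = V_out/V_CC = 0.2559.
R2 = R1 · 0.2559/(1 − 0.2559) = 0.5743 MΩ.

R2 ≈ 0.574 MΩ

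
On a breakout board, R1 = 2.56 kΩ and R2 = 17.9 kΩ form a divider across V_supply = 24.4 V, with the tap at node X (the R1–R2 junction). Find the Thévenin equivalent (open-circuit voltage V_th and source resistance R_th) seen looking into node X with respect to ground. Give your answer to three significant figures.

V_th ≈ 21.3 V, R_th ≈ 2.24 kΩ

With X open, the divider is unloaded: V_th = 24.4 × 17.9/20.46 = 21.35 V.
With V_supply suppressed (replaced by a short), R_th = R1 ‖ R2 = (2.560 × 17.9)/(2.560 + 17.9) = 2.240 kΩ.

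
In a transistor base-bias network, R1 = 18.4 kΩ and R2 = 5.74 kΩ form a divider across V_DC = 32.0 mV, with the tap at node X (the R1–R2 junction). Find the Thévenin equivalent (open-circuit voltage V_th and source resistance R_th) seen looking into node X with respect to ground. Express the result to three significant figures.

Open-circuit (no load on X): V_th = V_DC · R2/(R1 + R2) = 32.0 × 5.74/(18.40 + 5.74) = 7.609 mV.
Looking into X with the source shorted: R_th = R1·R2/(R1+R2) = 18.40 × 5.74/24.14 = 4.375 kΩ.

V_th ≈ 7.61 mV, R_th ≈ 4.38 kΩ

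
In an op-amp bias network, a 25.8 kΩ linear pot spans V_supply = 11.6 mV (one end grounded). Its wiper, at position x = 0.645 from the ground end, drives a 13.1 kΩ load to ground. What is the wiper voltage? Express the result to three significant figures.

The pot divides into 9.159 kΩ above the wiper and 16.64 kΩ below.
(x·R_p) ‖ R_L = 7.330 kΩ.
Then V_out = V_supply · 7.330/(9.159 + 7.330) = 5.157 mV.

V_out ≈ 5.16 mV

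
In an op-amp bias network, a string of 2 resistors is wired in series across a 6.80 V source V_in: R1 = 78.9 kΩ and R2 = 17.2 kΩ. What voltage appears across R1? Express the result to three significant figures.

Series total: ΣR = 78.9 + 17.2 = 96.10 kΩ.
V = V_in · R/ΣR = 6.80 × 0.8210 = 5.583 V.

V ≈ 5.58 V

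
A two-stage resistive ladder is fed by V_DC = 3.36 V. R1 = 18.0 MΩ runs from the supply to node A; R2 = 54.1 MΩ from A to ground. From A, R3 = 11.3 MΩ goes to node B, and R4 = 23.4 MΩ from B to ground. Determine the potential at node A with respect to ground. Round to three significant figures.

V_A ≈ 1.81 V

The second stage (R3 + R4 = 34.70 MΩ) loads node A in parallel with R2.
R2 ‖ (R3+R4) = 21.14 MΩ.
First divider: V_A = V_DC · 21.14/(18.0 + 21.14) = 1.815 V.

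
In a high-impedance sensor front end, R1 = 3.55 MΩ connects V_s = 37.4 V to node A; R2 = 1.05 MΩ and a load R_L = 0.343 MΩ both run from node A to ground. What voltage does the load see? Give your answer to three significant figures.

First combine the lower leg with the load: R2 ‖ R_L = 0.2585 MΩ.
Now apply the divider: V_out = 37.4 × 0.06788 = 2.539 V.

V_out ≈ 2.54 V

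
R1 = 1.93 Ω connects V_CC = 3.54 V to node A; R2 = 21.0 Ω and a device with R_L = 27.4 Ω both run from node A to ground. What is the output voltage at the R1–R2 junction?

R2 ‖ R_L = (21.0 × 27.4)/(21.0 + 27.4) = 11.89 Ω.
Now apply the divider: V_out = 3.54 × 0.8603 = 3.046 V.
(Unloaded it would be 3.24 V; the load pulls it down.)

V_out ≈ 3.05 V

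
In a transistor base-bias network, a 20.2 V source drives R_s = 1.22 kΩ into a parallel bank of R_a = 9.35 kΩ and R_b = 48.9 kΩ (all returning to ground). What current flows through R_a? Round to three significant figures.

Combine the parallel branches: R_p = (1/9.35 + 1/48.9)⁻¹ = 7.849 kΩ.
V_A by voltage divider: V_A = 20.2 × 7.849/(1.22 + 7.849) = 17.48 V.
Branch current I = V_A/R_a = 17.48/9.35 = 1.870 mA.

I ≈ 1.87 mA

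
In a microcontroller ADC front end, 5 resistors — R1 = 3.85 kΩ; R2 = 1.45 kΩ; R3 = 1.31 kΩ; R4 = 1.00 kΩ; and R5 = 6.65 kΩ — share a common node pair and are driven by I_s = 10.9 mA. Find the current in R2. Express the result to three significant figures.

Conductances: ΣG = 1/3.85 + 1/1.45 + 1/1.31 + 1/1.00 + 1/6.65 = 2.863 (1/kΩ).
R2 takes the fraction G_k/ΣG = 0.6897/2.863 = 0.2409, so I = 10.9 × 0.2409 = 2.626 mA.

I ≈ 2.63 mA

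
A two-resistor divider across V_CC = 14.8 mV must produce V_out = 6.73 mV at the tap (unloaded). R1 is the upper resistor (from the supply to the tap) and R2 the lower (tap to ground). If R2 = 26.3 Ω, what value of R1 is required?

R1 ≈ 31.5 Ω

Required fraction k = V_out/V_CC = 0.4547.
R1 = R2·(1/k − 1) = 26.3 × 1.199 = 31.54 Ω.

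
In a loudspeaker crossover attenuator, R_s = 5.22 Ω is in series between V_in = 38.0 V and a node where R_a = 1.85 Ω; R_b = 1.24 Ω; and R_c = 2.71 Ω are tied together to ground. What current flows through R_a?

I ≈ 2.06 A

Parallel bank: R_p = 1/(1/1.85 + 1/1.24 + 1/2.71) = 0.5828 Ω.
Node voltage V_A = V_in · R_p/(R_s + R_p) = 38.0 × 0.1004 = 3.816 V.
I(R_a) = V_A / R_a = 3.816/1.85 = 2.063 A.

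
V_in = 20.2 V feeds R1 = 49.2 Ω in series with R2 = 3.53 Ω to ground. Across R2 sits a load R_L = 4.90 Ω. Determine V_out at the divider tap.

V_out ≈ 0.809 V

First combine the lower leg with the load: R2 ‖ R_L = 2.052 Ω.
Then V_out = V_in · R2'/(R1 + R2') = 20.2 × 2.052/51.25 = 0.8087 V.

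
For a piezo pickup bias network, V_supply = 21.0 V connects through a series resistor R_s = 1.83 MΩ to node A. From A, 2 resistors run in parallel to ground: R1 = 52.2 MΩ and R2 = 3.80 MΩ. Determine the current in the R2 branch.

I ≈ 3.64 µA

Equivalent of the parallel group: R_p = 3.542 MΩ.
Node voltage V_A = V_supply · R_p/(R_s + R_p) = 21.0 × 0.6594 = 13.85 V.
I(R2) = V_A / R2 = 13.85/3.80 = 3.644 µA.
(Check via current divider: I_total = 3.909 µA; share G_k/ΣG = 0.9321 → same result.)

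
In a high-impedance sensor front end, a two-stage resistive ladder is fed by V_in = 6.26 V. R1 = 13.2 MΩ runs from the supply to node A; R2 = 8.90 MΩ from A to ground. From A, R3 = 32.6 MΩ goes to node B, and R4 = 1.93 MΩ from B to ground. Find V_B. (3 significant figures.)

V_B ≈ 0.122 V

The second stage (R3 + R4 = 34.53 MΩ) loads node A in parallel with R2.
Effective lower resistance at A: R2 ‖ 34.53 = 7.076 MΩ.
So V_A = 6.26 × 0.3490 = 2.185 V.
V_B = V_A × 0.05589 = 0.1221 V.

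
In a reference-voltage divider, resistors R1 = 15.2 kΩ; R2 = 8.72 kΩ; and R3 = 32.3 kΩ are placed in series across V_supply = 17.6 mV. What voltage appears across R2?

ΣR = 15.2 + 8.72 + 32.3 = 56.22 kΩ.
By the voltage-divider rule, V = 17.6 × 8.720/56.22 = 2.730 mV.

V ≈ 2.73 mV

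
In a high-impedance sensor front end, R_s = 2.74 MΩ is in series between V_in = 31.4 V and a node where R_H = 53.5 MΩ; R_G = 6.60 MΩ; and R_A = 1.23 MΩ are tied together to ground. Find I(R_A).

I ≈ 6.91 µA

Combine the parallel branches: R_p = (1/53.5 + 1/6.60 + 1/1.23)⁻¹ = 1.017 MΩ.
Node voltage V_A = V_in · R_p/(R_s + R_p) = 31.4 × 0.2707 = 8.500 V.
Branch current I = V_A/R_A = 8.500/1.23 = 6.911 µA.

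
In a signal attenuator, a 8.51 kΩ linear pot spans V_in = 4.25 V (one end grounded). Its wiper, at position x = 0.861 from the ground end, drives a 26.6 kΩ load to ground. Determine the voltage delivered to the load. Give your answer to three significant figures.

V_out ≈ 3.52 V

Split the track: R_lower = x·R_p = 7.327 kΩ, R_upper = (1−x)·R_p = 1.183 kΩ.
Lower segment in parallel with the load: 7.327 ‖ 26.6 = 5.745 kΩ.
Loaded-divider output: V_out = 4.25 × 0.8292 = 3.524 V.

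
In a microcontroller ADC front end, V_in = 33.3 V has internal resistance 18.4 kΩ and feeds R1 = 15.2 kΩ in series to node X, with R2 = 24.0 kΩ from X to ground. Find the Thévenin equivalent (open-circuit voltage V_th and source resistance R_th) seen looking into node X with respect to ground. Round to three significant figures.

R1' = 18.4 + 15.2 = 33.60 kΩ (source resistance + R1).
With X open, the divider is unloaded: V_th = 33.3 × 24.0/57.60 = 13.88 V.
Zeroing V_in shorts the top of R1' to ground, so R_th = R1' ‖ R2 = 14.00 kΩ.

V_th ≈ 13.9 V, R_th ≈ 14.0 kΩ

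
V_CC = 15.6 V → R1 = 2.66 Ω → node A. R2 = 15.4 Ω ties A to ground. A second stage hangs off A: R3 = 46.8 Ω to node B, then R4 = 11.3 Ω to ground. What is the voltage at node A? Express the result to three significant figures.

V_A ≈ 12.8 V

Looking into the second stage from A: R3 + R4 = 58.10 Ω appears in parallel with R2.
R2 ‖ (R3+R4) = 12.17 Ω.
V_A = 15.6 × 12.17/(2.66 + 12.17) = 12.80 V.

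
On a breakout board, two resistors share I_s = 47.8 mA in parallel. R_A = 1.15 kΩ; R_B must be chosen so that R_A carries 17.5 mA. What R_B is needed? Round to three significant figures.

R_B ≈ 0.664 kΩ

Two-branch current divider: I_A = I_s · R_B/(R_A + R_B).
17.5/47.8 = R_B/(R_A + R_B) → R_B = R_A · (0.3661)/(1 − 0.3661) = 1.15 × 0.5776 = 0.6642 kΩ.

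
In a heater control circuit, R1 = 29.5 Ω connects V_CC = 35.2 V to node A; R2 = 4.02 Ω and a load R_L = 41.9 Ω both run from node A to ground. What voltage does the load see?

V_out ≈ 3.89 V

First combine the lower leg with the load: R2 ‖ R_L = 3.668 Ω.
Then V_out = V_CC · R2'/(R1 + R2') = 35.2 × 3.668/33.17 = 3.893 V.
(Unloaded it would be 4.22 V; the load pulls it down.)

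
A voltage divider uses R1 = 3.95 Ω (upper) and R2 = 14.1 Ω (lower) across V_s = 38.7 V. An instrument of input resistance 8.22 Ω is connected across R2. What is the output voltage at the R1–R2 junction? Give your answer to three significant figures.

R2 ‖ R_L = (14.1 × 8.22)/(14.1 + 8.22) = 5.193 Ω.
Now apply the divider: V_out = 38.7 × 0.5680 = 21.98 V.

V_out ≈ 22.0 V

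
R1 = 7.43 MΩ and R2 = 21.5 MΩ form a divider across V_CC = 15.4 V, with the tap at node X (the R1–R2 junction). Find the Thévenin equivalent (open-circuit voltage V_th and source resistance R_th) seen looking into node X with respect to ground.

With X open, the divider is unloaded: V_th = 15.4 × 21.5/28.93 = 11.44 V.
Zeroing V_CC shorts the top of R1 to ground, so R_th = R1 ‖ R2 = 5.522 MΩ.

V_th ≈ 11.4 V, R_th ≈ 5.52 MΩ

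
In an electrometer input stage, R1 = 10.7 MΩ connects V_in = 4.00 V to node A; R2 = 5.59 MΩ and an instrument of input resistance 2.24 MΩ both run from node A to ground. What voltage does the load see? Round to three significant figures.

First combine the lower leg with the load: R2 ‖ R_L = 1.599 MΩ.
Then V_out = V_in · R2'/(R1 + R2') = 4.00 × 1.599/12.30 = 0.5201 V.
(Unloaded it would be 1.37 V; the load pulls it down.)

V_out ≈ 0.520 V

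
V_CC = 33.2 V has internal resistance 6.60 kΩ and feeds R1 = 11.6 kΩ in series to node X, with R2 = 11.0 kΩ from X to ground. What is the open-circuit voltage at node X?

R1' = 6.60 + 11.6 = 18.20 kΩ (source resistance + R1).
Open-circuit (no load on X): V_th = V_CC · R2/(R1' + R2) = 33.2 × 11.0/(18.20 + 11.0) = 12.51 V.

V_th ≈ 12.5 V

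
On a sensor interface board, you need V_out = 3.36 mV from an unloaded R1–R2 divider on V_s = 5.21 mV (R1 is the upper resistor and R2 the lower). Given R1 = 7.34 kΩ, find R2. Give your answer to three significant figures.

R2 ≈ 13.3 kΩ

The divider ratio is R2/(R1+R2) = 3.36/5.21 = 0.6449.
R2 = R1 · 0.6449/(1 − 0.6449) = 13.33 kΩ.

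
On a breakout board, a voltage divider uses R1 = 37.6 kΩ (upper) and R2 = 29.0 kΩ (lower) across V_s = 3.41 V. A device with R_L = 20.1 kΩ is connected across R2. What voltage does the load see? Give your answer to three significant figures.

V_out ≈ 0.818 V

First combine the lower leg with the load: R2 ‖ R_L = 11.87 kΩ.
Voltage divider with the loaded lower leg: V_out = 3.41 × 11.87/(37.6 + 11.87) = 3.41 × 0.2400 = 0.8183 V.
(Unloaded it would be 1.48 V; the load pulls it down.)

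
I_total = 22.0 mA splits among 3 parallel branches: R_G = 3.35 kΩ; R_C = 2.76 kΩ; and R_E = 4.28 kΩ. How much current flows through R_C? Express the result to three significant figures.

Conductances: ΣG = 1/3.35 + 1/2.76 + 1/4.28 = 0.8945 (1/kΩ).
Current divider: I(R_C) = I_total · G_k/ΣG = 22.0 × (0.3623/0.8945) = 22.0 × 0.4051 = 8.911 mA.

I ≈ 8.91 mA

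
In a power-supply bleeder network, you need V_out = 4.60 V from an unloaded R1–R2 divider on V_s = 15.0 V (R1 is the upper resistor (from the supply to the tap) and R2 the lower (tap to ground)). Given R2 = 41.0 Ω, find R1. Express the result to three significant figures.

Required fraction k = V_out/V_s = 0.3067.
So R1 = R2 · (V_s/V_out − 1) = 41.0 × (15.0/4.60 − 1) = 41.0 × 2.261 = 92.70 Ω.

R1 ≈ 92.7 Ω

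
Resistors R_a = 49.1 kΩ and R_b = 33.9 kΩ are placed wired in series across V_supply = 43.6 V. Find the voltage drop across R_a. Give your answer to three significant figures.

Series total: ΣR = 49.1 + 33.9 = 83.00 kΩ.
V = V_supply · R/ΣR = 43.6 × 0.5916 = 25.79 V.

V ≈ 25.8 V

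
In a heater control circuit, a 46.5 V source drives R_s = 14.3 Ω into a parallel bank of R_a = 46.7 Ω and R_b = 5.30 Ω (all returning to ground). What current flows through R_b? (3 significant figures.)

I ≈ 2.19 A

Parallel bank: R_p = 1/(1/46.7 + 1/5.30) = 4.760 Ω.
V_A by voltage divider: V_A = 46.5 × 4.760/(14.3 + 4.760) = 11.61 V.
I(R_b) = V_A / R_b = 11.61/5.30 = 2.191 A.
(Equivalently: I_total = 2.440 A, then current-divider fraction G_k/ΣG = 0.8981.)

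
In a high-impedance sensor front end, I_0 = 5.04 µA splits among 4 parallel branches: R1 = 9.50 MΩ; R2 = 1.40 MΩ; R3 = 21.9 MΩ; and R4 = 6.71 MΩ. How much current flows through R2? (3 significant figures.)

ΣG = 1/9.50 + 1/1.40 + 1/21.9 + 1/6.71 = 1.014.
By the current-divider rule, I = I_0 · G_k/ΣG = 5.04 × 0.7043 = 3.549 µA.

I ≈ 3.55 µA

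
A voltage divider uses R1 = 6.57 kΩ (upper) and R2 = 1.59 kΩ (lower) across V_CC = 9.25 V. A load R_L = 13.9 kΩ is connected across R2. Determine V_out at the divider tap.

V_out ≈ 1.65 V

First combine the lower leg with the load: R2 ‖ R_L = 1.427 kΩ.
Now apply the divider: V_out = 9.25 × 0.1784 = 1.650 V.
(Unloaded it would be 1.80 V; the load pulls it down.)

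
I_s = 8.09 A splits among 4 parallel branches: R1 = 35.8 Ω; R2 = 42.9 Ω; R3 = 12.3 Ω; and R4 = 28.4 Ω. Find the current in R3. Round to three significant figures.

I ≈ 3.92 A

Total conductance ΣG = 1/35.8 + 1/42.9 + 1/12.3 + 1/28.4 = 0.1678 (units of 1/Ω).
Current divider: I(R3) = I_s · G_k/ΣG = 8.09 × (0.08130/0.1678) = 8.09 × 0.4846 = 3.921 A.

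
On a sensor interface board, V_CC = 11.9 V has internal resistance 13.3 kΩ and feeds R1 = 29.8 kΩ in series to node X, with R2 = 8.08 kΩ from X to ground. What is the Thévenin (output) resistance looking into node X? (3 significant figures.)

R1' = 13.3 + 29.8 = 43.10 kΩ (source resistance + R1).
With V_CC suppressed (replaced by a short), R_th = R1' ‖ R2 = (43.10 × 8.08)/(43.10 + 8.08) = 6.804 kΩ.

R_th ≈ 6.80 kΩ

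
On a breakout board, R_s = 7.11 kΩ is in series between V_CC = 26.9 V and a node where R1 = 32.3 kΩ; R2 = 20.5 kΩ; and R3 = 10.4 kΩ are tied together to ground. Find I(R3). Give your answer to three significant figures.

I ≈ 1.15 mA

Equivalent of the parallel group: R_p = 5.685 kΩ.
Node voltage V_A = V_CC · R_p/(R_s + R_p) = 26.9 × 0.4443 = 11.95 V.
I(R3) = V_A / R3 = 11.95/10.4 = 1.149 mA.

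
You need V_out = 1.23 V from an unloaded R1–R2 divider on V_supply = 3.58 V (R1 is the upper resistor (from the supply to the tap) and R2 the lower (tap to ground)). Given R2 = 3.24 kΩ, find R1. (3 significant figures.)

The divider ratio is R2/(R1+R2) = 1.23/3.58 = 0.3436.
R1 = R2·(1/k − 1) = 3.24 × 1.911 = 6.190 kΩ.

R1 ≈ 6.19 kΩ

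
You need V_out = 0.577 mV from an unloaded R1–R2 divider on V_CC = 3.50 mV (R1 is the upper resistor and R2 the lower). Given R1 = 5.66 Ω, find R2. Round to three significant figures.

Required fraction k = V_out/V_CC = 0.1649.
Rearranging, R2 = R1·k/(1−k) = 5.66 × 0.1974 = 1.117 Ω.

R2 ≈ 1.12 Ω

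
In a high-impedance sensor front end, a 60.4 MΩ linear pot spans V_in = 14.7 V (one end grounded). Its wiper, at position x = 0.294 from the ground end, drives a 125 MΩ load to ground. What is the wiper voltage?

V_out ≈ 3.93 V

Lower segment x·R_p = 17.76 MΩ; upper segment (1−x)·R_p = 42.64 MΩ.
R_L loads the lower segment: effective lower R = 15.55 MΩ.
V_out = 14.7 × 15.55/(42.64 + 15.55) = 3.928 V.
(Unloaded: V_out = x·V_in = 4.32 V.)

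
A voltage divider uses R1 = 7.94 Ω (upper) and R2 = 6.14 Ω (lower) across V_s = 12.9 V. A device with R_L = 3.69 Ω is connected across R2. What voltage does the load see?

V_out ≈ 2.90 V

The load sits in parallel with R2, giving an effective lower resistance R2' = R2·R_L/(R2+R_L) = 2.305 Ω.
Voltage divider with the loaded lower leg: V_out = 12.9 × 2.305/(7.94 + 2.305) = 12.9 × 0.2250 = 2.902 V.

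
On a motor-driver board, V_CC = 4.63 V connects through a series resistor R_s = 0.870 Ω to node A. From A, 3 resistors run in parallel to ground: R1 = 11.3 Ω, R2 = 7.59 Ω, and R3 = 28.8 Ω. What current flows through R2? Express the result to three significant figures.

Equivalent of the parallel group: R_p = 3.922 Ω.
V_A = 4.63 × 3.922/4.792 = 3.789 V.
I(R2) = V_A / R2 = 3.789/7.59 = 0.4993 A.

I ≈ 0.499 A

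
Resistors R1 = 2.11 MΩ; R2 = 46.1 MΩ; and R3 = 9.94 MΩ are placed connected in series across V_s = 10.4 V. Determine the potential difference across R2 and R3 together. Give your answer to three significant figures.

ΣR = 2.11 + 46.1 + 9.94 = 58.15 MΩ.
R_{R2..R3} = 46.1 + 9.94 = 56.04 MΩ.
By the voltage-divider rule, V = 10.4 × 56.04/58.15 = 10.02 V.

V ≈ 10.0 V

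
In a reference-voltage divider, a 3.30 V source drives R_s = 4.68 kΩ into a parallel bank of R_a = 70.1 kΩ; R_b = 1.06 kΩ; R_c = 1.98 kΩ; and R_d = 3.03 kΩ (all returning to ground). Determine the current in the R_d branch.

Combine the parallel branches: R_p = (1/70.1 + 1/1.06 + 1/1.98 + 1/3.03)⁻¹ = 0.5578 kΩ.
V_A = 3.30 × 0.5578/5.238 = 0.3514 V.
Branch current I = V_A/R_d = 0.3514/3.03 = 0.1160 mA.

I ≈ 0.116 mA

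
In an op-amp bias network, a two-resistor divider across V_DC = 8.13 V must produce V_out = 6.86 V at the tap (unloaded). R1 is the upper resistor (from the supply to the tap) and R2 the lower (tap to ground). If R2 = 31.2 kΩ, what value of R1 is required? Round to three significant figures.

Required fraction k = V_out/V_DC = 0.8438.
Rearranging, R1 = R2·(1−k)/k = 31.2 × 0.1851 = 5.776 kΩ.

R1 ≈ 5.78 kΩ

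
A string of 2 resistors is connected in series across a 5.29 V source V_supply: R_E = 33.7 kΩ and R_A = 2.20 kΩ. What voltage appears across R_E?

Total series resistance ΣR = 33.7 + 2.20 = 35.90 kΩ.
Voltage divider: V = V_supply · (33.70 / 35.90) = 5.29 × 0.9387 = 4.966 V.

V ≈ 4.97 V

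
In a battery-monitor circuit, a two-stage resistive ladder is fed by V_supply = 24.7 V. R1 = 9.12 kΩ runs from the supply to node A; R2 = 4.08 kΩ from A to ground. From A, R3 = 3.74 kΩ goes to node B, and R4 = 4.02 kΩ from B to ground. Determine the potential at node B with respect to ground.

The second stage (R3 + R4 = 7.760 kΩ) loads node A in parallel with R2.
R2 ‖ (R3+R4) = 2.674 kΩ.
V_A = 24.7 × 2.674/(9.12 + 2.674) = 5.600 V.
Then the unloaded second divider: V_B = V_A × R4/(R3+R4) = 5.600 × 0.5180 = 2.901 V.

V_B ≈ 2.90 V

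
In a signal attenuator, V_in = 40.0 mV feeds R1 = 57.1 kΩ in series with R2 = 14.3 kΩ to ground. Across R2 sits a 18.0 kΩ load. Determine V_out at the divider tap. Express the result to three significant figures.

V_out ≈ 4.90 mV

First combine the lower leg with the load: R2 ‖ R_L = 7.969 kΩ.
Voltage divider with the loaded lower leg: V_out = 40.0 × 7.969/(57.1 + 7.969) = 40.0 × 0.1225 = 4.899 mV.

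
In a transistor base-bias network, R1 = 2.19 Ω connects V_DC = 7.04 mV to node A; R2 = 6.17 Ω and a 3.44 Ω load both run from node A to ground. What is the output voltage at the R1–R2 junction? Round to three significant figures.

R2 ‖ R_L = (6.17 × 3.44)/(6.17 + 3.44) = 2.209 Ω.
Then V_out = V_DC · R2'/(R1 + R2') = 7.04 × 2.209/4.399 = 3.535 mV.
(Unloaded it would be 5.20 mV; the load pulls it down.)

V_out ≈ 3.53 mV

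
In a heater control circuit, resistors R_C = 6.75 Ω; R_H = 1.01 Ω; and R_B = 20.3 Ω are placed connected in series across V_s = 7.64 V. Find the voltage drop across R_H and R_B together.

V ≈ 5.80 V

Total series resistance ΣR = 6.75 + 1.01 + 20.3 = 28.06 Ω.
R_{R_H..R_B} = 1.01 + 20.3 = 21.31 Ω.
Voltage divider: V = V_s · (21.31 / 28.06) = 7.64 × 0.7594 = 5.802 V.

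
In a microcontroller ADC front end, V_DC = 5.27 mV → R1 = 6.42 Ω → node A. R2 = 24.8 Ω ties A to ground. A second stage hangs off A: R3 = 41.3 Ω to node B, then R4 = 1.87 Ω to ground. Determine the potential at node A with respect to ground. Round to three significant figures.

V_A ≈ 3.74 mV

Node A sees R2 in parallel with the series input of stage 2, R3 + R4 = 43.17 Ω.
R2 ‖ (R3+R4) = 15.75 Ω.
First divider: V_A = V_DC · 15.75/(6.42 + 15.75) = 3.744 mV.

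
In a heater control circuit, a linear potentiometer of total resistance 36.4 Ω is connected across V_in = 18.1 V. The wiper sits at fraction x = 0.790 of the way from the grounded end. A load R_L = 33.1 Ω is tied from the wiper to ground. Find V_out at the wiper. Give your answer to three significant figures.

Split the track: R_lower = x·R_p = 28.76 Ω, R_upper = (1−x)·R_p = 7.644 Ω.
(x·R_p) ‖ R_L = 15.39 Ω.
Loaded-divider output: V_out = 18.1 × 0.6681 = 12.09 V.

V_out ≈ 12.1 V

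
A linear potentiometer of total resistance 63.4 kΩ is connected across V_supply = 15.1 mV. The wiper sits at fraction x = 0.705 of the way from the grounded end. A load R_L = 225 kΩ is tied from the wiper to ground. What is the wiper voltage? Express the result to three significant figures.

Split the track: R_lower = x·R_p = 44.70 kΩ, R_upper = (1−x)·R_p = 18.70 kΩ.
(x·R_p) ‖ R_L = 37.29 kΩ.
Then V_out = V_supply · 37.29/(18.70 + 37.29) = 10.06 mV.

V_out ≈ 10.1 mV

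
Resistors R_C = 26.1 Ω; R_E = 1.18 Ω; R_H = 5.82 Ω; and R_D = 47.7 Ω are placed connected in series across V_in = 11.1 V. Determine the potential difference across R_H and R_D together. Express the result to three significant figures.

Total series resistance ΣR = 26.1 + 1.18 + 5.82 + 47.7 = 80.80 Ω.
R_{R_H..R_D} = 5.82 + 47.7 = 53.52 Ω.
V = V_in · R/ΣR = 11.1 × 0.6624 = 7.352 V.

V ≈ 7.35 V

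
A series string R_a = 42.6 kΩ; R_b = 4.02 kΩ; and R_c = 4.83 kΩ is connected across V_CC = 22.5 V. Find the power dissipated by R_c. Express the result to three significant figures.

P ≈ 0.924 mW

The common current is I = 22.5/51.45 = 0.4373 mA.
P(R_c) = I²·R_c = (0.4373)² × 4.83 = 0.9237 mW.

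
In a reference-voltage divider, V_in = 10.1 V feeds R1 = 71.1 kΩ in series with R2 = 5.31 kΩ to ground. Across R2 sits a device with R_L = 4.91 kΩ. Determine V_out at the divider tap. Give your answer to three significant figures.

R2 ‖ R_L = (5.31 × 4.91)/(5.31 + 4.91) = 2.551 kΩ.
Then V_out = V_in · R2'/(R1 + R2') = 10.1 × 2.551/73.65 = 0.3498 V.

V_out ≈ 0.350 V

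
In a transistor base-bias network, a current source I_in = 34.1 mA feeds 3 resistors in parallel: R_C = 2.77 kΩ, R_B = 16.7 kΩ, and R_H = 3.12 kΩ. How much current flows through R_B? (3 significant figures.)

I ≈ 2.75 mA

Conductances: ΣG = 1/2.77 + 1/16.7 + 1/3.12 = 0.7414 (1/kΩ).
Current divider: I(R_B) = I_in · G_k/ΣG = 34.1 × (0.05988/0.7414) = 34.1 × 0.08077 = 2.754 mA.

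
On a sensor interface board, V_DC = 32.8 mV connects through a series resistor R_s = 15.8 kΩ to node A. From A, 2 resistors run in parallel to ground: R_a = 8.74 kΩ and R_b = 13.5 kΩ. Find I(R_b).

Parallel bank: R_p = 1/(1/8.74 + 1/13.5) = 5.305 kΩ.
V_A by voltage divider: V_A = 32.8 × 5.305/(15.8 + 5.305) = 8.245 mV.
I(R_b) = V_A / R_b = 8.245/13.5 = 0.6107 µA.

I ≈ 0.611 µA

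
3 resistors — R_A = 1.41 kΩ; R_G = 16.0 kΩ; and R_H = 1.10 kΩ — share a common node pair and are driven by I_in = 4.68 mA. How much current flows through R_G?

I ≈ 0.174 mA

Conductances: ΣG = 1/1.41 + 1/16.0 + 1/1.10 = 1.681 (1/kΩ).
By the current-divider rule, I = I_in · G_k/ΣG = 4.68 × 0.03718 = 0.1740 mA.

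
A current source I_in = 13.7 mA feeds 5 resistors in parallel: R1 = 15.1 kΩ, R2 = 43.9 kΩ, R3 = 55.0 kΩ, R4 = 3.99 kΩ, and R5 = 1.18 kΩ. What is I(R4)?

ΣG = 1/15.1 + 1/43.9 + 1/55.0 + 1/3.99 + 1/1.18 = 1.205.
Current divider: I(R4) = I_in · G_k/ΣG = 13.7 × (0.2506/1.205) = 13.7 × 0.2079 = 2.849 mA.

I ≈ 2.85 mA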